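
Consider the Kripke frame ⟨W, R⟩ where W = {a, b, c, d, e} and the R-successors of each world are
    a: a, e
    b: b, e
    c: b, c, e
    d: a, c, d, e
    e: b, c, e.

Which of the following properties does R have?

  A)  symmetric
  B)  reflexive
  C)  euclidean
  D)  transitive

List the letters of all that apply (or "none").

B

(A) not symmetric: a R e but not e R a.
(B) reflexive: each world relates to itself.
(C) not euclidean: a R e and a R a but not e R a.
(D) not transitive: a R e and e R b but not a R b.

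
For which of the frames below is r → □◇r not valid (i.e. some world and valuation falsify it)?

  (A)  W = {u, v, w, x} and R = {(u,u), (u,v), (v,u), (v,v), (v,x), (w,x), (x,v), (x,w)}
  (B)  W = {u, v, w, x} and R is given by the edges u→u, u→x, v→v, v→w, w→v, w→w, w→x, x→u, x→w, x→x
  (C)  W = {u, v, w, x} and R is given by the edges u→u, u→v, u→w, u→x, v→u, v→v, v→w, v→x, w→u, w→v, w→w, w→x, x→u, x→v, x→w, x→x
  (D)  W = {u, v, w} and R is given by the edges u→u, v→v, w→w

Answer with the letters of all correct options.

The schema r → □◇r is axiom B; it is valid on a frame iff R is symmetric.
(A) R is symmetric (every R-edge is matched by its reverse), so the schema is valid here.
(B) R is symmetric (every R-edge is matched by its reverse), so the schema is valid here.
(C) R is symmetric (every R-edge is matched by its reverse), so the schema is valid here.
(D) R is symmetric (every R-edge is matched by its reverse), so the schema is valid here.

none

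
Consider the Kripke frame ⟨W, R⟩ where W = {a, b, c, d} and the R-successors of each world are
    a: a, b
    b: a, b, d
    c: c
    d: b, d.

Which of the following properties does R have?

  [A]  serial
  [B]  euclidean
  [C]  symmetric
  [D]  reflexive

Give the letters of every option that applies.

(A) serial: every world has an R-successor.
(B) not euclidean: b R a and b R d but not a R d.
(C) symmetric: every R-edge is matched by its reverse.
(D) reflexive: each world relates to itself.

A, C, D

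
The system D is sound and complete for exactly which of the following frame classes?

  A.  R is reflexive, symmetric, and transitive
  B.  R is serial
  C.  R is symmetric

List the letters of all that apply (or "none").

(A) this class determines S5, not D.
(B) D is sound and complete for exactly this class.
(C) this class determines KB, not D.

B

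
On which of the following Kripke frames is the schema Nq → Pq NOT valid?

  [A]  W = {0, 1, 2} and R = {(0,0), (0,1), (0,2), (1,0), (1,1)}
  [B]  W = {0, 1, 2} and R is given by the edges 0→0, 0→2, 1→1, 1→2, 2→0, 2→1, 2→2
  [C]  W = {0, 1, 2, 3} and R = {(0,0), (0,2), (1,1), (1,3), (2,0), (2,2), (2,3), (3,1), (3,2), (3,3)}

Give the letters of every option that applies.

A

The schema Nq → Pq is axiom D; it is valid on a frame iff R is serial.
(A) R is not serial (2 has no R-successor), so the schema fails here.
(B) R is serial (every world has an R-successor), so the schema is valid here.
(C) R is serial (every world has an R-successor), so the schema is valid here.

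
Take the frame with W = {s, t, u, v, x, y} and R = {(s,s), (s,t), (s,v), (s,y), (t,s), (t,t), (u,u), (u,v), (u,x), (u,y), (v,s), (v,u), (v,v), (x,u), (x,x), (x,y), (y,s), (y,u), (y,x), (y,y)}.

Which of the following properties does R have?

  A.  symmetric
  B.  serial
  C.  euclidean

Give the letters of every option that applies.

A, B

(A) symmetric: every R-edge is matched by its reverse.
(B) serial: every world has an R-successor.
(C) not euclidean: s R t and s R v but not t R v.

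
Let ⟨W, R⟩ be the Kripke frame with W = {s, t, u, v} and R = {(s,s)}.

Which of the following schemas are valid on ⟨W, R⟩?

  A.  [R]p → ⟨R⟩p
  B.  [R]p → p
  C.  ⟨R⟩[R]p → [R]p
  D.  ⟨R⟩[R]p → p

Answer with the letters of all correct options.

R is not reflexive: not t R t.
R is symmetric: every R-edge is matched by its reverse.
R is euclidean: any two R-successors of the same world are R-related.
R is not serial: t has no R-successor.
(A) [R]p → ⟨R⟩p (axiom D) characterises the serial frames. R is not serial — not valid.
(B) [R]p → p is axiom T; it is valid on a frame exactly when R is reflexive. R is not reflexive, so not valid.
(C) ⟨R⟩[R]p → [R]p is the dual of axiom 5, which corresponds to the euclidean property. R is euclidean — valid.
(D) ⟨R⟩[R]p → p (the dual of axiom B) characterises the symmetric frames. R is symmetric — valid.

C, D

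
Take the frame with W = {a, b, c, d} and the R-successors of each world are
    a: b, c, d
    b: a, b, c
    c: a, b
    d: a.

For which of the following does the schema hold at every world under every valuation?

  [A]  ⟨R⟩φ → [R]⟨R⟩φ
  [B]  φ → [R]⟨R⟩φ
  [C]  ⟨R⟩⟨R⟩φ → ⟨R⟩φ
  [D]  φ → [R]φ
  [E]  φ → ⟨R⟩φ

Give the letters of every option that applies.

B

R is not reflexive: not a R a.
R is symmetric: every R-edge is matched by its reverse.
R is not transitive: a R b and b R a but not a R a.
R is not euclidean: a R b and a R d but not b R d.
R is not a subset of the identity: a R b with a ≠ b.
(A) ⟨R⟩φ → [R]⟨R⟩φ (axiom 5) characterises the euclidean frames. R is not euclidean — not valid.
(B) φ → [R]⟨R⟩φ (axiom B) characterises the symmetric frames. R is symmetric — valid.
(C) ⟨R⟩⟨R⟩φ → ⟨R⟩φ is the dual of axiom 4, which corresponds to transitivity. R is not transitive — not valid.
(D) φ → [R]φ (equivalent to ◇p→p) corresponds to R being a subset of the identity. Here R ⊄ identity, so not valid.
(E) φ → ⟨R⟩φ is the dual of axiom T, which corresponds to reflexivity. R is not reflexive — not valid.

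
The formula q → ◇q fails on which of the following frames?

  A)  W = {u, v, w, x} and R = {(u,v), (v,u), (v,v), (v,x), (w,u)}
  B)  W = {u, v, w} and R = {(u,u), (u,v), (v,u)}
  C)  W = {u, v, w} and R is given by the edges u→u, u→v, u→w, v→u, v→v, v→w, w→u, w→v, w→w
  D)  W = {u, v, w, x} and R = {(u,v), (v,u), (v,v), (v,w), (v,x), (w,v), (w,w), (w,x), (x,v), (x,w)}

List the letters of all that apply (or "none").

A, B, D

The schema q → ◇q is the dual of axiom T; it is valid on a frame iff R is reflexive.
(A) R is not reflexive (not u R u), so the schema fails here.
(B) R is not reflexive (not v R v), so the schema fails here.
(C) R is reflexive (each world relates to itself), so the schema is valid here.
(D) R is not reflexive (not u R u), so the schema fails here.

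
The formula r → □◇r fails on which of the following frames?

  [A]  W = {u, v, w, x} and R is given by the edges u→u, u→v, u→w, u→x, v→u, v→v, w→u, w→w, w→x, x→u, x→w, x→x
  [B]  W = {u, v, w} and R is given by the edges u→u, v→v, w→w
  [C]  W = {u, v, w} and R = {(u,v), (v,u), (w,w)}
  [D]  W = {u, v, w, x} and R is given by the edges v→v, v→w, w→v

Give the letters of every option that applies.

none

The schema r → □◇r is axiom B; it is valid on a frame iff R is symmetric.
(A) R is symmetric (every R-edge is matched by its reverse), so the schema is valid here.
(B) R is symmetric (every R-edge is matched by its reverse), so the schema is valid here.
(C) R is symmetric (every R-edge is matched by its reverse), so the schema is valid here.
(D) R is symmetric (every R-edge is matched by its reverse), so the schema is valid here.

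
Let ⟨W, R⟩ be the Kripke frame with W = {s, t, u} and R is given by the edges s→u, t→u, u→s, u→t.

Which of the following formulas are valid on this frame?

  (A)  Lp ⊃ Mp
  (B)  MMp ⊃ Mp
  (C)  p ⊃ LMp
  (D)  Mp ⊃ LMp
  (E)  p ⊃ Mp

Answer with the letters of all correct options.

R is not reflexive: not s R s.
R is symmetric: every R-edge is matched by its reverse.
R is not transitive: s R u and u R s but not s R s.
R is not euclidean: u R s and u R t but not s R t.
R is serial: every world has an R-successor.
(A) Lp ⊃ Mp (axiom D) characterises the serial frames. R is serial — valid.
(B) MMp ⊃ Mp is the dual of axiom 4, which corresponds to transitivity. R is not transitive — not valid.
(C) p ⊃ LMp is axiom B; it is valid on a frame exactly when R is symmetric. R is symmetric, so valid.
(D) Mp ⊃ LMp (axiom 5) characterises the euclidean frames. R is not euclidean — not valid.
(E) p ⊃ Mp is the dual of axiom T; it is valid on a frame exactly when R is reflexive. R is not reflexive, so not valid.

A, C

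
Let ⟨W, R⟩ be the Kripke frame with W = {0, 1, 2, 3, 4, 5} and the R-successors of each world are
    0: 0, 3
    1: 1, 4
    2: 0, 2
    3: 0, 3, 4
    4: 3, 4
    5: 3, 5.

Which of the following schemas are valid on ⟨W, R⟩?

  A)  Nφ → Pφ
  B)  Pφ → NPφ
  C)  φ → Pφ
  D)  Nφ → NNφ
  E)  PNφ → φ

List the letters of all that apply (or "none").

R is reflexive: each world relates to itself.
R is not symmetric: 1 R 4 but not 4 R 1.
R is not transitive: 0 R 3 and 3 R 4 but not 0 R 4.
R is not euclidean: 1 R 4 and 1 R 1 but not 4 R 1.
R is serial: every world has an R-successor.
(A) Nφ → Pφ is axiom D, which corresponds to seriality. R is serial — valid.
(B) Pφ → NPφ (axiom 5) characterises the euclidean frames. R is not euclidean — not valid.
(C) the dual of axiom T: valid iff R is reflexive. R is reflexive — valid.
(D) Nφ → NNφ is axiom 4; it is valid on a frame exactly when R is transitive. R is not transitive, so not valid.
(E) the dual of axiom B: valid iff R is symmetric. R is not symmetric — not valid.

A, C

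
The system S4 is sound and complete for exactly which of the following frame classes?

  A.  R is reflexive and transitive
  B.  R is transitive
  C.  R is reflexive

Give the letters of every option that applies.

(A) S4 is sound and complete for exactly this class.
(B) this class determines K4, not S4.
(C) this class determines T (= KT), not S4.

A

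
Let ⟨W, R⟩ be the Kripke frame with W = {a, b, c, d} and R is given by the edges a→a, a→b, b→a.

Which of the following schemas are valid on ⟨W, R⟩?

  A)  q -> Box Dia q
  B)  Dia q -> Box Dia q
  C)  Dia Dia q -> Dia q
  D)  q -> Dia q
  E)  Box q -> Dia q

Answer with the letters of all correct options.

R is not reflexive: not b R b.
R is symmetric: every R-edge is matched by its reverse.
R is not transitive: b R a and a R b but not b R b.
R is not euclidean: a R b and a R b but not b R b.
R is not serial: c has no R-successor.
(A) axiom B: valid iff R is symmetric. R is symmetric — valid.
(B) Dia q -> Box Dia q is axiom 5; it is valid on a frame exactly when R is euclidean. R is not euclidean, so not valid.
(C) the dual of axiom 4: valid iff R is transitive. R is not transitive — not valid.
(D) the dual of axiom T: valid iff R is reflexive. R is not reflexive — not valid.
(E) axiom D: valid iff R is serial. R is not serial — not valid.

A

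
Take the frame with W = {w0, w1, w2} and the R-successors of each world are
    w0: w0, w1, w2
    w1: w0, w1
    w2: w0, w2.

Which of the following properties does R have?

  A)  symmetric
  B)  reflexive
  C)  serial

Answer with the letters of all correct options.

A, B, C

(A) symmetric: every R-edge is matched by its reverse.
(B) reflexive: each world relates to itself.
(C) serial: every world has an R-successor.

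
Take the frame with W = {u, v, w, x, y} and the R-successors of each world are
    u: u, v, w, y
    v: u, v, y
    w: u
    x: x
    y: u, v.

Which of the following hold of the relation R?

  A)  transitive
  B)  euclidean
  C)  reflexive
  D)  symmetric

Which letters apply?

D

(A) not transitive: v R u and u R w but not v R w.
(B) not euclidean: u R v and u R w but not v R w.
(C) not reflexive: not w R w.
(D) symmetric: every R-edge is matched by its reverse.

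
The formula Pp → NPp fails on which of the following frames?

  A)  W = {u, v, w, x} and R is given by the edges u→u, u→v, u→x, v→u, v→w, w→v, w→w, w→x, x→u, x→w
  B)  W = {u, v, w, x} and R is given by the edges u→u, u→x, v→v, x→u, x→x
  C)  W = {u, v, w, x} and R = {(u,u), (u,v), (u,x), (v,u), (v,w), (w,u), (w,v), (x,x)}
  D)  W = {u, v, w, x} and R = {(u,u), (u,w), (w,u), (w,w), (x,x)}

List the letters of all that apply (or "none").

A, C

The schema Pp → NPp is axiom 5; it is valid on a frame iff R is euclidean.
(A) R is not euclidean (u R v and u R x but not v R x), so the schema fails here.
(B) R is euclidean (any two R-successors of the same world are R-related), so the schema is valid here.
(C) R is not euclidean (u R v and u R x but not v R x), so the schema fails here.
(D) R is euclidean (any two R-successors of the same world are R-related), so the schema is valid here.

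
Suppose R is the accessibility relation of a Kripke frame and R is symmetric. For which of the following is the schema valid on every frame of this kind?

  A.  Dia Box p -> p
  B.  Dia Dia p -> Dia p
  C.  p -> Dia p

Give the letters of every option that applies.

(A) Dia Box p -> p is the dual of axiom B; it is valid on a frame exactly when R is symmetric. Every such R is symmetric, so valid.
(B) the dual of axiom 4: valid iff R is transitive. Such an R need not be transitive — not valid.
(C) p -> Dia p (the dual of axiom T) characterises the reflexive frames. Such an R need not be reflexive — not valid.

A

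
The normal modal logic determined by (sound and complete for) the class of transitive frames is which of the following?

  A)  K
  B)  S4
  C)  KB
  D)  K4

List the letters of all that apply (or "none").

(A) K is determined by the class of arbitrary frames.
(B) S4 is determined by the class of reflexive and transitive frames.
(C) KB is determined by the class of symmetric frames.
(D) K4 is determined by exactly this class.

D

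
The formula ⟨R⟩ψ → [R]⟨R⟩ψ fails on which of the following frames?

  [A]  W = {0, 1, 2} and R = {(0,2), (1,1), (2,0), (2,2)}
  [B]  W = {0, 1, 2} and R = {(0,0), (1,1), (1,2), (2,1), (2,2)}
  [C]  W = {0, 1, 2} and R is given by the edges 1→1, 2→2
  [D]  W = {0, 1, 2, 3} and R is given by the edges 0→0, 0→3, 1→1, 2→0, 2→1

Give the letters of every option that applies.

A, D

The schema ⟨R⟩ψ → [R]⟨R⟩ψ is axiom 5; it is valid on a frame iff R is euclidean.
(A) R is not euclidean (2 R 0 and 2 R 0 but not 0 R 0), so the schema fails here.
(B) R is euclidean (any two R-successors of the same world are R-related), so the schema is valid here.
(C) R is euclidean (any two R-successors of the same world are R-related), so the schema is valid here.
(D) R is not euclidean (0 R 3 and 0 R 0 but not 3 R 0), so the schema fails here.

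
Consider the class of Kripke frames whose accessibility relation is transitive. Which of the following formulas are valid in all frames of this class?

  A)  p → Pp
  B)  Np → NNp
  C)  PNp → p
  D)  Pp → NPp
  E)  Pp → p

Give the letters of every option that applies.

(A) p → Pp is the dual of axiom T, which corresponds to reflexivity. Such an R need not be reflexive — not valid.
(B) Np → NNp is axiom 4; it is valid on a frame exactly when R is transitive. Every such R is transitive, so valid.
(C) PNp → p is the dual of axiom B, which corresponds to symmetry. Such an R need not be symmetric — not valid.
(D) Pp → NPp (axiom 5) characterises the euclidean frames. Such an R need not be euclidean — not valid.
(E) Pp → p is the converse of T; it holds exactly when R ⊆ identity. Such an R need not be a subset of the identity — not valid.

B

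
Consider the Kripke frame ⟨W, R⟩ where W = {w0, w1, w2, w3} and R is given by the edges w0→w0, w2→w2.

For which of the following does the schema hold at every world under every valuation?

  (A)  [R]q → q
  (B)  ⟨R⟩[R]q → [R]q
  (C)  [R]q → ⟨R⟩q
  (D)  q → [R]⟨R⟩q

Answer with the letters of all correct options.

B, D

R is not reflexive: not w1 R w1.
R is symmetric: every R-edge is matched by its reverse.
R is euclidean: any two R-successors of the same world are R-related.
R is not serial: w1 has no R-successor.
(A) [R]q → q is axiom T; it is valid on a frame exactly when R is reflexive. R is not reflexive, so not valid.
(B) ⟨R⟩[R]q → [R]q (the dual of axiom 5) characterises the euclidean frames. R is euclidean — valid.
(C) [R]q → ⟨R⟩q (axiom D) characterises the serial frames. R is not serial — not valid.
(D) q → [R]⟨R⟩q is axiom B; it is valid on a frame exactly when R is symmetric. R is symmetric, so valid.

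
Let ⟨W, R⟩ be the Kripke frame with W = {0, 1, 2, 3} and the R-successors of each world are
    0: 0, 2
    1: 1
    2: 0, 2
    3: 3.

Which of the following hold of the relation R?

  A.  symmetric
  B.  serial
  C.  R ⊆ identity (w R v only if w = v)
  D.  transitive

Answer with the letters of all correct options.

(A) symmetric: every R-edge is matched by its reverse.
(B) serial: every world has an R-successor.
(C) not ⊆ identity: 0 R 2 with 0 ≠ 2.
(D) transitive: R is closed under composition.

A, B, D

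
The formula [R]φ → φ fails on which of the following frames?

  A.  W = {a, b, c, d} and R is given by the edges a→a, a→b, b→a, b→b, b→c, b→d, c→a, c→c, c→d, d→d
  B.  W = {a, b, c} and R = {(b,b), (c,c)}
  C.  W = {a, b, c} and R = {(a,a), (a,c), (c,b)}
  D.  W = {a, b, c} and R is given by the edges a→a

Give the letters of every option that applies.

The schema [R]φ → φ is axiom T; it is valid on a frame iff R is reflexive.
(A) R is reflexive (each world relates to itself), so the schema is valid here.
(B) R is not reflexive (not a R a), so the schema fails here.
(C) R is not reflexive (not b R b), so the schema fails here.
(D) R is not reflexive (not b R b), so the schema fails here.

B, C, D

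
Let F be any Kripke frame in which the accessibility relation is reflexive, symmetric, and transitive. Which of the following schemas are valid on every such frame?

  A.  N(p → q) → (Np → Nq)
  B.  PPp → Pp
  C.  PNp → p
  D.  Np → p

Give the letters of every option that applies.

A, B, C, D

A relation that is reflexive, symmetric, and transitive is also euclidean and serial.
(A) this is just K, valid on every normal frame.
(B) the dual of axiom 4: valid iff R is transitive. Every such R is transitive — valid.
(C) the dual of axiom B: valid iff R is symmetric. Every such R is symmetric — valid.
(D) Np → p (axiom T) characterises the reflexive frames. Every such R is reflexive — valid.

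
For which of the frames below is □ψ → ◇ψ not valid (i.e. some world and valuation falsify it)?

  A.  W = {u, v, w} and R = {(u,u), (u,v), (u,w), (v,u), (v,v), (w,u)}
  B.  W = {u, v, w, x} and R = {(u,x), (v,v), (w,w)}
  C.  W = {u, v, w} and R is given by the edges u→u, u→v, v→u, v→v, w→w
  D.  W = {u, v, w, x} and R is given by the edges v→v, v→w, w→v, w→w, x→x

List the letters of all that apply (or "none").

The schema □ψ → ◇ψ is axiom D; it is valid on a frame iff R is serial.
(A) R is serial (every world has an R-successor), so the schema is valid here.
(B) R is not serial (x has no R-successor), so the schema fails here.
(C) R is serial (every world has an R-successor), so the schema is valid here.
(D) R is not serial (u has no R-successor), so the schema fails here.

B, D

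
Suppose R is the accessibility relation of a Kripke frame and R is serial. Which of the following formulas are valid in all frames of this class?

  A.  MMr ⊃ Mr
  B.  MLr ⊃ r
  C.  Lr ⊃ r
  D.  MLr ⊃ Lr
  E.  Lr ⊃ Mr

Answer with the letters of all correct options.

E

(A) the dual of axiom 4: valid iff R is transitive. Such an R need not be transitive — not valid.
(B) MLr ⊃ r is the dual of axiom B, which corresponds to symmetry. Such an R need not be symmetric — not valid.
(C) Lr ⊃ r is axiom T, which corresponds to reflexivity. Such an R need not be reflexive — not valid.
(D) MLr ⊃ Lr is the dual of axiom 5, which corresponds to the euclidean property. Such an R need not be euclidean — not valid.
(E) axiom D: valid iff R is serial. Every such R is serial — valid.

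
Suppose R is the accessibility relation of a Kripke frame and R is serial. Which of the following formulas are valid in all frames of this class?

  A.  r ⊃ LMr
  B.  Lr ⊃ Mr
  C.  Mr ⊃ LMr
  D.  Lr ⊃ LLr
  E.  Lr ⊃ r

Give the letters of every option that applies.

B

(A) r ⊃ LMr (axiom B) characterises the symmetric frames. Such an R need not be symmetric — not valid.
(B) axiom D: valid iff R is serial. Every such R is serial — valid.
(C) Mr ⊃ LMr is axiom 5; it is valid on a frame exactly when R is euclidean. Such an R need not be euclidean, so not valid.
(D) Lr ⊃ LLr (axiom 4) characterises the transitive frames. Such an R need not be transitive — not valid.
(E) axiom T: valid iff R is reflexive. Such an R need not be reflexive — not valid.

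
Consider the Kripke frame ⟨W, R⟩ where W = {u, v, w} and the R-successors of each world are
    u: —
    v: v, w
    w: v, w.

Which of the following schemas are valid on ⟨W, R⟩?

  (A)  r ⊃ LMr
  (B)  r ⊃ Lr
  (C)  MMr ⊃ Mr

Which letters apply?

R is symmetric: every R-edge is matched by its reverse.
R is transitive: R is closed under composition.
R is not a subset of the identity: v R w with v ≠ w.
(A) r ⊃ LMr is axiom B; it is valid on a frame exactly when R is symmetric. R is symmetric, so valid.
(B) r ⊃ Lr is valid only on frames where every R-edge is a self-loop. Here R ⊄ identity — not valid.
(C) the dual of axiom 4: valid iff R is transitive. R is transitive — valid.

A, C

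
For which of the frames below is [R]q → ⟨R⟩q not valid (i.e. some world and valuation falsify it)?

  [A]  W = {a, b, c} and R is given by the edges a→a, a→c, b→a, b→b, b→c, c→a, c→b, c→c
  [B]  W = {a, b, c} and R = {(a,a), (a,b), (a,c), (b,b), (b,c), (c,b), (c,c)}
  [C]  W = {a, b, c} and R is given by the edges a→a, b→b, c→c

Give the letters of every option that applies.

none

The schema [R]q → ⟨R⟩q is axiom D; it is valid on a frame iff R is serial.
(A) R is serial (every world has an R-successor), so the schema is valid here.
(B) R is serial (every world has an R-successor), so the schema is valid here.
(C) R is serial (every world has an R-successor), so the schema is valid here.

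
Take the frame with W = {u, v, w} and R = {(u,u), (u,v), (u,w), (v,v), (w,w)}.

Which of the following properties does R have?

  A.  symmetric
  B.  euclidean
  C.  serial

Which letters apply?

C

(A) not symmetric: u R v but not v R u.
(B) not euclidean: u R v and u R u but not v R u.
(C) serial: every world has an R-successor.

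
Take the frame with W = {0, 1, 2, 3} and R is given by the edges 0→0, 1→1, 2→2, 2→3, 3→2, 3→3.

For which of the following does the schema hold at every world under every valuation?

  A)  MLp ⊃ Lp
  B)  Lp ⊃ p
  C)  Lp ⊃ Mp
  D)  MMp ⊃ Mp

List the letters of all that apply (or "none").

R is reflexive: each world relates to itself.
R is transitive: R is closed under composition.
R is euclidean: any two R-successors of the same world are R-related.
R is serial: every world has an R-successor.
(A) MLp ⊃ Lp is the dual of axiom 5; it is valid on a frame exactly when R is euclidean. R is euclidean, so valid.
(B) Lp ⊃ p (axiom T) characterises the reflexive frames. R is reflexive — valid.
(C) Lp ⊃ Mp is axiom D; it is valid on a frame exactly when R is serial. R is serial, so valid.
(D) MMp ⊃ Mp is the dual of axiom 4, which corresponds to transitivity. R is transitive — valid.

A, B, C, D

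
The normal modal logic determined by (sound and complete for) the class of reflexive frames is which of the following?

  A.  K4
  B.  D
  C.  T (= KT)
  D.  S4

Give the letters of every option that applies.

C

(A) K4 is determined by the class of transitive frames.
(B) D is determined by the class of serial frames.
(C) T (= KT) is determined by exactly this class.
(D) S4 is determined by the class of reflexive and transitive frames.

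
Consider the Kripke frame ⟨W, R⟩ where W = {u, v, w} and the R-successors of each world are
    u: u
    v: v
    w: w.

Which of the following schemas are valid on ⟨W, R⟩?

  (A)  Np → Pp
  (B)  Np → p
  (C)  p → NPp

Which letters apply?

R is reflexive: each world relates to itself.
R is symmetric: every R-edge is matched by its reverse.
R is serial: every world has an R-successor.
(A) Np → Pp is axiom D, which corresponds to seriality. R is serial — valid.
(B) axiom T: valid iff R is reflexive. R is reflexive — valid.
(C) p → NPp (axiom B) characterises the symmetric frames. R is symmetric — valid.

A, B, C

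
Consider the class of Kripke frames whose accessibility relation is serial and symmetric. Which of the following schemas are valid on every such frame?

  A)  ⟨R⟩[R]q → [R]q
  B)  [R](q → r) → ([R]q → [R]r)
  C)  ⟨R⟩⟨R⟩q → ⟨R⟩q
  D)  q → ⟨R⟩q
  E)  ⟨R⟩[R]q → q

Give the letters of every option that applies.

(A) ⟨R⟩[R]q → [R]q is the dual of axiom 5, which corresponds to the euclidean property. Such an R need not be euclidean — not valid.
(B) [R](q → r) → ([R]q → [R]r) is the K axiom; it holds on all frames — valid.
(C) ⟨R⟩⟨R⟩q → ⟨R⟩q is the dual of axiom 4; it is valid on a frame exactly when R is transitive. Such an R need not be transitive, so not valid.
(D) the dual of axiom T: valid iff R is reflexive. Such an R need not be reflexive — not valid.
(E) ⟨R⟩[R]q → q is the dual of axiom B; it is valid on a frame exactly when R is symmetric. Every such R is symmetric, so valid.

B, E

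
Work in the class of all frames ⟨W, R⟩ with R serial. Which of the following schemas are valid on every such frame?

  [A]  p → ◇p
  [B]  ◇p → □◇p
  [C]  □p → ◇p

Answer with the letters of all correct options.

C

(A) the dual of axiom T: valid iff R is reflexive. Such an R need not be reflexive — not valid.
(B) ◇p → □◇p is axiom 5, which corresponds to the euclidean property. Such an R need not be euclidean — not valid.
(C) □p → ◇p (axiom D) characterises the serial frames. Every such R is serial — valid.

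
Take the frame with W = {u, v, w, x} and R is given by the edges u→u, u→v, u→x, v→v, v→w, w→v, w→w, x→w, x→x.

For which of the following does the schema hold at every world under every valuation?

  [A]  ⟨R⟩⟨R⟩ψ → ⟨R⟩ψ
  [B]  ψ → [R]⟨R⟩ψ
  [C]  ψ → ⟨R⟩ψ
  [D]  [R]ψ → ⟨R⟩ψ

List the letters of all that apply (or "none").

R is reflexive: each world relates to itself.
R is not symmetric: u R v but not v R u.
R is not transitive: u R v and v R w but not u R w.
R is serial: every world has an R-successor.
(A) ⟨R⟩⟨R⟩ψ → ⟨R⟩ψ is the dual of axiom 4; it is valid on a frame exactly when R is transitive. R is not transitive, so not valid.
(B) ψ → [R]⟨R⟩ψ (axiom B) characterises the symmetric frames. R is not symmetric — not valid.
(C) ψ → ⟨R⟩ψ is the dual of axiom T, which corresponds to reflexivity. R is reflexive — valid.
(D) [R]ψ → ⟨R⟩ψ is axiom D; it is valid on a frame exactly when R is serial. R is serial, so valid.

C, D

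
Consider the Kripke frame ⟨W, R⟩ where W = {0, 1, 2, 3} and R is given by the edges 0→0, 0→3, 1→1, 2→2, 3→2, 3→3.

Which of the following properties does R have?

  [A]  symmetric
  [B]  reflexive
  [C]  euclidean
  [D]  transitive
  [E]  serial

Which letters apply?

B, E

(A) not symmetric: 0 R 3 but not 3 R 0.
(B) reflexive: each world relates to itself.
(C) not euclidean: 0 R 3 and 0 R 0 but not 3 R 0.
(D) not transitive: 0 R 3 and 3 R 2 but not 0 R 2.
(E) serial: every world has an R-successor.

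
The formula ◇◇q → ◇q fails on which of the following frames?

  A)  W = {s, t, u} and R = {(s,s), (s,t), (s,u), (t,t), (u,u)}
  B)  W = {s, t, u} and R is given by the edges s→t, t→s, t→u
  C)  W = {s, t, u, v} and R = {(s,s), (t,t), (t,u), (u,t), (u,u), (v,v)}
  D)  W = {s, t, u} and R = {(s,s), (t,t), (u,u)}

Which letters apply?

The schema ◇◇q → ◇q is the dual of axiom 4; it is valid on a frame iff R is transitive.
(A) R is transitive (R is closed under composition), so the schema is valid here.
(B) R is not transitive (s R t and t R s but not s R s), so the schema fails here.
(C) R is transitive (R is closed under composition), so the schema is valid here.
(D) R is transitive (R is closed under composition), so the schema is valid here.

B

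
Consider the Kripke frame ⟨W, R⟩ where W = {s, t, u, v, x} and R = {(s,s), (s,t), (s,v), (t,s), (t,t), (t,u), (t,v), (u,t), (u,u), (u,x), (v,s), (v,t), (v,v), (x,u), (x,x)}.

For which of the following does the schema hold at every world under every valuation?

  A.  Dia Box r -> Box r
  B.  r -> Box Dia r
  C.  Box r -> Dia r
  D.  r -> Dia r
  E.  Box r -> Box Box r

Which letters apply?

R is reflexive: each world relates to itself.
R is symmetric: every R-edge is matched by its reverse.
R is not transitive: s R t and t R u but not s R u.
R is not euclidean: t R s and t R u but not s R u.
R is serial: every world has an R-successor.
(A) Dia Box r -> Box r is the dual of axiom 5, which corresponds to the euclidean property. R is not euclidean — not valid.
(B) r -> Box Dia r is axiom B; it is valid on a frame exactly when R is symmetric. R is symmetric, so valid.
(C) Box r -> Dia r is axiom D; it is valid on a frame exactly when R is serial. R is serial, so valid.
(D) r -> Dia r (the dual of axiom T) characterises the reflexive frames. R is reflexive — valid.
(E) Box r -> Box Box r (axiom 4) characterises the transitive frames. R is not transitive — not valid.

B, C, D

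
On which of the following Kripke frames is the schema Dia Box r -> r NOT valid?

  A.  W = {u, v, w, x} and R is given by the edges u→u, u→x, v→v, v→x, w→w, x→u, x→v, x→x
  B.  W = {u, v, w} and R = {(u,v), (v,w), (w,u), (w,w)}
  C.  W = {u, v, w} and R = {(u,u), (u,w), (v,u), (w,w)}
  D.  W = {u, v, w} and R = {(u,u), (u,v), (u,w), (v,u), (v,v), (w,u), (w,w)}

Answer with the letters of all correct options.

The schema Dia Box r -> r is the dual of axiom B; it is valid on a frame iff R is symmetric.
(A) R is symmetric (every R-edge is matched by its reverse), so the schema is valid here.
(B) R is not symmetric (u R v but not v R u), so the schema fails here.
(C) R is not symmetric (u R w but not w R u), so the schema fails here.
(D) R is symmetric (every R-edge is matched by its reverse), so the schema is valid here.

B, C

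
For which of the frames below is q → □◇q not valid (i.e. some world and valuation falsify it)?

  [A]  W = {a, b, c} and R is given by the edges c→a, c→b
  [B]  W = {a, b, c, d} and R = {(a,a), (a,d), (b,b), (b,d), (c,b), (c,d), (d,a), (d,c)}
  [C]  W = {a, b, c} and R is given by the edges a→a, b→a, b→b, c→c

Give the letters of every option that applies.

A, B, C

The schema q → □◇q is axiom B; it is valid on a frame iff R is symmetric.
(A) R is not symmetric (c R a but not a R c), so the schema fails here.
(B) R is not symmetric (b R d but not d R b), so the schema fails here.
(C) R is not symmetric (b R a but not a R b), so the schema fails here.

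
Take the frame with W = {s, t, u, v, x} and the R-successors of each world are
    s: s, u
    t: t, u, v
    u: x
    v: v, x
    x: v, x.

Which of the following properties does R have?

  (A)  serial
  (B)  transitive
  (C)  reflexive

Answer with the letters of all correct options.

(A) serial: every world has an R-successor.
(B) not transitive: s R u and u R x but not s R x.
(C) not reflexive: not u R u.

A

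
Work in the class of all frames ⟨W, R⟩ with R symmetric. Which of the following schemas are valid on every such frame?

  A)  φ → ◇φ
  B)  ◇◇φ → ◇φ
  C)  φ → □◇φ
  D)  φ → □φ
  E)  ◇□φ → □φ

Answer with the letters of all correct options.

(A) φ → ◇φ is the dual of axiom T; it is valid on a frame exactly when R is reflexive. Such an R need not be reflexive, so not valid.
(B) ◇◇φ → ◇φ is the dual of axiom 4; it is valid on a frame exactly when R is transitive. Such an R need not be transitive, so not valid.
(C) φ → □◇φ (axiom B) characterises the symmetric frames. Every such R is symmetric — valid.
(D) φ → □φ is equivalent to ◇p→p; it holds exactly when R ⊆ identity. Such an R need not be a subset of the identity — not valid.
(E) the dual of axiom 5: valid iff R is euclidean. Such an R need not be euclidean — not valid.

C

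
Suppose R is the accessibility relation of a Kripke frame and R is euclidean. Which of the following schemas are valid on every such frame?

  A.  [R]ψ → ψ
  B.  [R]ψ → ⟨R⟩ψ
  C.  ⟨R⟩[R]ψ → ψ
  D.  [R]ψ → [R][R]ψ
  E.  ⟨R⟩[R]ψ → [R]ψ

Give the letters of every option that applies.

E

(A) axiom T: valid iff R is reflexive. Such an R need not be reflexive — not valid.
(B) axiom D: valid iff R is serial. Such an R need not be serial — not valid.
(C) ⟨R⟩[R]ψ → ψ is the dual of axiom B; it is valid on a frame exactly when R is symmetric. Such an R need not be symmetric, so not valid.
(D) [R]ψ → [R][R]ψ (axiom 4) characterises the transitive frames. Such an R need not be transitive — not valid.
(E) ⟨R⟩[R]ψ → [R]ψ is the dual of axiom 5; it is valid on a frame exactly when R is euclidean. Every such R is euclidean, so valid.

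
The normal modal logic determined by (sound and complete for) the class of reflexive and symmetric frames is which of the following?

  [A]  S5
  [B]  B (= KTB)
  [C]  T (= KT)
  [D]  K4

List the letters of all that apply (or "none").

(A) S5 is determined by the class of reflexive, symmetric, and transitive frames.
(B) B (= KTB) is determined by exactly this class.
(C) T (= KT) is determined by the class of reflexive frames.
(D) K4 is determined by the class of transitive frames.

B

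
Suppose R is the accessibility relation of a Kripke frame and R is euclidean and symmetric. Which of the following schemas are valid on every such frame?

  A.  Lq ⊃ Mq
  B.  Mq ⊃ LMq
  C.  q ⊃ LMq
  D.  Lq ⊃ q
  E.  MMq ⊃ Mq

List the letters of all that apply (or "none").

B, C, E

A symmetric euclidean relation is transitive (uRv and vRw give vRu by symmetry, then uRw by the euclidean condition, applied at v).
(A) Lq ⊃ Mq is axiom D; it is valid on a frame exactly when R is serial. Such an R need not be serial, so not valid.
(B) axiom 5: valid iff R is euclidean. Every such R is euclidean — valid.
(C) q ⊃ LMq is axiom B, which corresponds to symmetry. Every such R is symmetric — valid.
(D) Lq ⊃ q (axiom T) characterises the reflexive frames. Such an R need not be reflexive — not valid.
(E) the dual of axiom 4: valid iff R is transitive. Every such R is transitive — valid.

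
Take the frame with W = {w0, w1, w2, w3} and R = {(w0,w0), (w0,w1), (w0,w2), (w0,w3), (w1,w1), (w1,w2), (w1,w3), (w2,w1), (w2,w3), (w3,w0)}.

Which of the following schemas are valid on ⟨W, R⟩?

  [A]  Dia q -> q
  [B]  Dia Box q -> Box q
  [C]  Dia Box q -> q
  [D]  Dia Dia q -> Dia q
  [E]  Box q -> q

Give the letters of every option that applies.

R is not reflexive: not w2 R w2.
R is not symmetric: w0 R w1 but not w1 R w0.
R is not transitive: w1 R w3 and w3 R w0 but not w1 R w0.
R is not euclidean: w0 R w1 and w0 R w0 but not w1 R w0.
R is not a subset of the identity: w0 R w1 with w0 ≠ w1.
(A) Dia q -> q (the converse of T) corresponds to R being a subset of the identity. Here R ⊄ identity, so not valid.
(B) Dia Box q -> Box q is the dual of axiom 5, which corresponds to the euclidean property. R is not euclidean — not valid.
(C) Dia Box q -> q (the dual of axiom B) characterises the symmetric frames. R is not symmetric — not valid.
(D) Dia Dia q -> Dia q is the dual of axiom 4; it is valid on a frame exactly when R is transitive. R is not transitive, so not valid.
(E) axiom T: valid iff R is reflexive. R is not reflexive — not valid.

none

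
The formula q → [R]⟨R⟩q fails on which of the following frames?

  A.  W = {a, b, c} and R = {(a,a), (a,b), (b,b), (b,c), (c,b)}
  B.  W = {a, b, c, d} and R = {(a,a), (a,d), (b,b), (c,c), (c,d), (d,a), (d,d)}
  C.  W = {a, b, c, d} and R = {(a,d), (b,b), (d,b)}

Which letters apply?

A, B, C

The schema q → [R]⟨R⟩q is axiom B; it is valid on a frame iff R is symmetric.
(A) R is not symmetric (a R b but not b R a), so the schema fails here.
(B) R is not symmetric (c R d but not d R c), so the schema fails here.
(C) R is not symmetric (a R d but not d R a), so the schema fails here.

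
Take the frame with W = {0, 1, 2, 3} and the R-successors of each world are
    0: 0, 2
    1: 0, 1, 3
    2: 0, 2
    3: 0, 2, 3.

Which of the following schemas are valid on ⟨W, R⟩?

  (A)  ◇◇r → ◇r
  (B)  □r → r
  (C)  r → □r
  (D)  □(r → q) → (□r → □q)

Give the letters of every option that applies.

B, D

R is reflexive: each world relates to itself.
R is not transitive: 1 R 0 and 0 R 2 but not 1 R 2.
R is not a subset of the identity: 0 R 2 with 0 ≠ 2.
(A) ◇◇r → ◇r is the dual of axiom 4, which corresponds to transitivity. R is not transitive — not valid.
(B) □r → r is axiom T; it is valid on a frame exactly when R is reflexive. R is reflexive, so valid.
(C) r → □r is equivalent to ◇p→p; it holds exactly when R ⊆ identity. Here R ⊄ identity — not valid.
(D) □(r → q) → (□r → □q) is the K axiom; it holds on all frames — valid.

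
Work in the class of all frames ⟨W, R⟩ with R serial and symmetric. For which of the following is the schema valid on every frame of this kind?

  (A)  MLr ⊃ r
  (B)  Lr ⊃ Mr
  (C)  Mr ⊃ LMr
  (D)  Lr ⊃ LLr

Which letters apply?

(A) the dual of axiom B: valid iff R is symmetric. Every such R is symmetric — valid.
(B) Lr ⊃ Mr is axiom D, which corresponds to seriality. Every such R is serial — valid.
(C) Mr ⊃ LMr is axiom 5, which corresponds to the euclidean property. Such an R need not be euclidean — not valid.
(D) axiom 4: valid iff R is transitive. Such an R need not be transitive — not valid.

A, B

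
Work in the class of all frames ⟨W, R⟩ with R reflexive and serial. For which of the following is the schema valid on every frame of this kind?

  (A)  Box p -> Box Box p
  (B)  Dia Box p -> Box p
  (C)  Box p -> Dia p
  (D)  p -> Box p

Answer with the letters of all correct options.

(A) Box p -> Box Box p is axiom 4; it is valid on a frame exactly when R is transitive. Such an R need not be transitive, so not valid.
(B) Dia Box p -> Box p is the dual of axiom 5, which corresponds to the euclidean property. Such an R need not be euclidean — not valid.
(C) axiom D: valid iff R is serial. Every such R is serial — valid.
(D) p -> Box p (equivalent to ◇p→p) corresponds to R being a subset of the identity. Such an R need not be a subset of the identity, so not valid.

C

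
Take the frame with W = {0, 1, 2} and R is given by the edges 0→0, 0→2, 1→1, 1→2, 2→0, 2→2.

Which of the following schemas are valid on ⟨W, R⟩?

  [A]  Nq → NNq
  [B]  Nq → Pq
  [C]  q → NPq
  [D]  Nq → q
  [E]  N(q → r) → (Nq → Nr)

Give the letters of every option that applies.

R is reflexive: each world relates to itself.
R is not symmetric: 1 R 2 but not 2 R 1.
R is not transitive: 1 R 2 and 2 R 0 but not 1 R 0.
R is serial: every world has an R-successor.
(A) Nq → NNq is axiom 4, which corresponds to transitivity. R is not transitive — not valid.
(B) Nq → Pq is axiom D; it is valid on a frame exactly when R is serial. R is serial, so valid.
(C) q → NPq is axiom B, which corresponds to symmetry. R is not symmetric — not valid.
(D) Nq → q (axiom T) characterises the reflexive frames. R is reflexive — valid.
(E) N(q → r) → (Nq → Nr) is axiom K, valid on every Kripke frame — valid.

B, D, E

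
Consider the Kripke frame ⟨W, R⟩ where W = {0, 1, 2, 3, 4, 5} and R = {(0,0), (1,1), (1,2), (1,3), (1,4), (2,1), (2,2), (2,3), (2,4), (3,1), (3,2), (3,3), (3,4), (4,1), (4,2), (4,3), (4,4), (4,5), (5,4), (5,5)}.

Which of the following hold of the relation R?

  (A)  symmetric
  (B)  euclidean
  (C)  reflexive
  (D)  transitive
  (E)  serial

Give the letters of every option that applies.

A, C, E

(A) symmetric: every R-edge is matched by its reverse.
(B) not euclidean: 4 R 1 and 4 R 5 but not 1 R 5.
(C) reflexive: each world relates to itself.
(D) not transitive: 1 R 4 and 4 R 5 but not 1 R 5.
(E) serial: every world has an R-successor.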